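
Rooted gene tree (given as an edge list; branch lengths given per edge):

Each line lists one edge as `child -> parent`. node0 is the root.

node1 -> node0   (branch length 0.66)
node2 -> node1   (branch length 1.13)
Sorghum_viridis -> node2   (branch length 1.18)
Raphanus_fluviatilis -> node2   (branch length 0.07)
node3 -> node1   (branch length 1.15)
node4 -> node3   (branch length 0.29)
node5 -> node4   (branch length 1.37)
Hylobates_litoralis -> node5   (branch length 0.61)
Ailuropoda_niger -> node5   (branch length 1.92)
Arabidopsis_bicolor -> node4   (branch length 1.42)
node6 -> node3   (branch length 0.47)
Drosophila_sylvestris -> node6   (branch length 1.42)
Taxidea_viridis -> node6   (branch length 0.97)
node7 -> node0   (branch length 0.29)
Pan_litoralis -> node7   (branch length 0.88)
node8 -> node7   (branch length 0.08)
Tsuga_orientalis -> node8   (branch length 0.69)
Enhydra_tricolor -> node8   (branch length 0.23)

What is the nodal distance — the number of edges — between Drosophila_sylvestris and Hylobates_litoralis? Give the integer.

The MRCA of Drosophila_sylvestris and Hylobates_litoralis is the node subtending (((Hylobates_litoralis,Ailuropoda_niger),Arabidopsis_bicolor),(Drosophila_sylvestris,Taxidea_viridis)).
From Drosophila_sylvestris up to that node: 2 branches. From Hylobates_litoralis up to the same node: 3 branches. Total: 2 + 3 = 5.

5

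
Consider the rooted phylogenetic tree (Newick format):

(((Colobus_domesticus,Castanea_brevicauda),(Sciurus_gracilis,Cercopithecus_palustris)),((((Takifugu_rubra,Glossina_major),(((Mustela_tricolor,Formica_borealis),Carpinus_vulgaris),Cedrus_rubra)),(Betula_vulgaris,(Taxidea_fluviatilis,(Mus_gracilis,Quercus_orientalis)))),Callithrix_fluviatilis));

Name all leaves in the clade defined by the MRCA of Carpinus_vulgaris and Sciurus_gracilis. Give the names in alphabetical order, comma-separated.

Betula_vulgaris, Callithrix_fluviatilis, Carpinus_vulgaris, Castanea_brevicauda, Cedrus_rubra, Cercopithecus_palustris, Colobus_domesticus, Formica_borealis, Glossina_major, Mus_gracilis, Mustela_tricolor, Quercus_orientalis, Sciurus_gracilis, Takifugu_rubra, Taxidea_fluviatilis

Tracing Carpinus_vulgaris: it sits inside ((Mustela_tricolor,Formica_borealis),Carpinus_vulgaris).
Tracing Sciurus_gracilis: it sits inside (Sciurus_gracilis,Cercopithecus_palustris).
The smallest clade enclosing both is the whole tree (their MRCA is the root), so the answer is all 15 tips in alphabetical order.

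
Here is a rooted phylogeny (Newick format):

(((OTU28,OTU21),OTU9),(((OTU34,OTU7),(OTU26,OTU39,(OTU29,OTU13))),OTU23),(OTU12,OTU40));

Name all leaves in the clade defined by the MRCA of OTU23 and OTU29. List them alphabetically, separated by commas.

OTU13, OTU23, OTU26, OTU29, OTU34, OTU39, OTU7

Tracing OTU23: it sits inside (((OTU34,OTU7),(OTU26,OTU39,(OTU29,OTU13))),OTU23).
Tracing OTU29: it sits inside (OTU29,OTU13).
The smallest clade enclosing both is (((OTU34,OTU7),(OTU26,OTU39,(OTU29,OTU13))),OTU23); the answer is its 7 terminal taxa in alphabetical order.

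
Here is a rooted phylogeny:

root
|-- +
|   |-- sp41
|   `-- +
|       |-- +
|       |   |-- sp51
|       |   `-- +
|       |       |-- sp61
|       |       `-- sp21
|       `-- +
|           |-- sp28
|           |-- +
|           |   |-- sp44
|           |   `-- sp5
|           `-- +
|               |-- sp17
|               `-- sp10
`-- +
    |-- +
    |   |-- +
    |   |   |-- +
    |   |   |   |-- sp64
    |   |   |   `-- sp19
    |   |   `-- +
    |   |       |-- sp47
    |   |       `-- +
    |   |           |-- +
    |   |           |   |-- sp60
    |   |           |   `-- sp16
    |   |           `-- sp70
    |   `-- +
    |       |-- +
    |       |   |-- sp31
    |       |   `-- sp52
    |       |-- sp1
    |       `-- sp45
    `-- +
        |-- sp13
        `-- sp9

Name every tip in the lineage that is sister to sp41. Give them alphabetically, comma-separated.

sp41 attaches to the tree at the node subtending (sp41,((sp51,(sp61,sp21)),(sp28,(sp44,sp5),(sp17,sp10)))).
The other lineage descending from that same node — the sister group — is ((sp51,(sp61,sp21)),(sp28,(sp44,sp5),(sp17,sp10))); its 8 tips in alphabetical order are the answer.

sp10, sp17, sp21, sp28, sp44, sp5, sp51, sp61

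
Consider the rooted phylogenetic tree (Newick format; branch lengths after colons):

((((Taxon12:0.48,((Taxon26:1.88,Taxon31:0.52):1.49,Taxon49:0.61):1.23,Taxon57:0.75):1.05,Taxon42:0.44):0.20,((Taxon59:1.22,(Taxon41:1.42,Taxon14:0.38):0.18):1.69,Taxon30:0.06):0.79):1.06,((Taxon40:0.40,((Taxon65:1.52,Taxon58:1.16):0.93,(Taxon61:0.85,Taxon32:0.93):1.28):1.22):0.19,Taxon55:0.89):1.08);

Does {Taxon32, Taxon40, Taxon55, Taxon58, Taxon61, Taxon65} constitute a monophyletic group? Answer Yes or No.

The most recent common ancestor of these taxa subtends ((Taxon40,((Taxon65,Taxon58),(Taxon61,Taxon32))),Taxon55).
That clade has exactly 6 tips — every listed taxon and nothing else — so the group is monophyletic.

Yes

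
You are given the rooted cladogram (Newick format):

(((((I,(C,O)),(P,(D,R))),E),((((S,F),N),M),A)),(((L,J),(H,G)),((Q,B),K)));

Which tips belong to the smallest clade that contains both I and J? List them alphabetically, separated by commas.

A, B, C, D, E, F, G, H, I, J, K, L, M, N, O, P, Q, R, S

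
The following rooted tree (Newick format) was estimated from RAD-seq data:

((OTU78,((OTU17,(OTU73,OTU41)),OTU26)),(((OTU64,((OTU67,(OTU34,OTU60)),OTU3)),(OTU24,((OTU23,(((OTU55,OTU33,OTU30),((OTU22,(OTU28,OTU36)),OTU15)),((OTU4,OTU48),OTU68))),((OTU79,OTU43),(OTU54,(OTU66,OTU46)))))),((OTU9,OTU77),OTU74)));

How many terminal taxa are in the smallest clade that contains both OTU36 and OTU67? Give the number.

The MRCA of OTU36 and OTU67 is the node subtending ((OTU64,((OTU67,(OTU34,OTU60)),OTU3)),(OTU24,((OTU23,(((OTU55,OTU33,OTU30),((OTU22,(OTU28,OTU36)),OTU15)),((OTU4,OTU48),OTU68))),((OTU79,OTU43),(OTU54,(OTU66,OTU46)))))).
That clade contains 22 terminal taxa: OTU15, OTU22, OTU23, OTU24, OTU28, OTU3, OTU30, OTU33, OTU34, OTU36, OTU4, OTU43, OTU46, OTU48, OTU54, OTU55, OTU60, OTU64, OTU66, OTU67, OTU68, OTU79.

22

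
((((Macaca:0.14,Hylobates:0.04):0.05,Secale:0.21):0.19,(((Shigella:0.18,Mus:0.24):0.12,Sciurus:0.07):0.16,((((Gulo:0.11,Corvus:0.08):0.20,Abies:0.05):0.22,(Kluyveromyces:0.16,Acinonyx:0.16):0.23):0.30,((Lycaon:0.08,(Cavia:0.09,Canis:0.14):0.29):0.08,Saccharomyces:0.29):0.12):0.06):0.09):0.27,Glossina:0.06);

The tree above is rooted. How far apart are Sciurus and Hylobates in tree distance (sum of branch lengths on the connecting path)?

The path runs Sciurus → … → MRCA → … → Hylobates; the MRCA is the node subtending (((Macaca,Hylobates),Secale),(((Shigella,Mus),Sciurus),((((Gulo,Corvus),Abies),(Kluyveromyces,Acinonyx)),((Lycaon,(Cavia,Canis)),Saccharomyces)))).
Branch lengths along that path: 0.07 + 0.16 + 0.09 + 0.19 + 0.05 + 0.04 = 0.60.

0.60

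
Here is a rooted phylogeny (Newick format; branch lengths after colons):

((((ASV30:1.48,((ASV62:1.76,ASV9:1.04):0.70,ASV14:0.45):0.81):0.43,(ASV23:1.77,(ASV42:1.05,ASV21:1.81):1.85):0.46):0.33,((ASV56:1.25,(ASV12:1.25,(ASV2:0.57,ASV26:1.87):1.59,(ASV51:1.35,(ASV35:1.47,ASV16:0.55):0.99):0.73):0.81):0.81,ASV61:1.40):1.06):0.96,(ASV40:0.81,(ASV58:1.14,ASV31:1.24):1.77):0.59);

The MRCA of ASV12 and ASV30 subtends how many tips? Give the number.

The MRCA of ASV12 and ASV30 is the node subtending (((ASV30,((ASV62,ASV9),ASV14)),(ASV23,(ASV42,ASV21))),((ASV56,(ASV12,(ASV2,ASV26),(ASV51,(ASV35,ASV16)))),ASV61)).
That clade contains 15 terminal taxa: ASV12, ASV14, ASV16, ASV2, ASV21, ASV23, ASV26, ASV30, ASV35, ASV42, ASV51, ASV56, ASV61, ASV62, ASV9.

15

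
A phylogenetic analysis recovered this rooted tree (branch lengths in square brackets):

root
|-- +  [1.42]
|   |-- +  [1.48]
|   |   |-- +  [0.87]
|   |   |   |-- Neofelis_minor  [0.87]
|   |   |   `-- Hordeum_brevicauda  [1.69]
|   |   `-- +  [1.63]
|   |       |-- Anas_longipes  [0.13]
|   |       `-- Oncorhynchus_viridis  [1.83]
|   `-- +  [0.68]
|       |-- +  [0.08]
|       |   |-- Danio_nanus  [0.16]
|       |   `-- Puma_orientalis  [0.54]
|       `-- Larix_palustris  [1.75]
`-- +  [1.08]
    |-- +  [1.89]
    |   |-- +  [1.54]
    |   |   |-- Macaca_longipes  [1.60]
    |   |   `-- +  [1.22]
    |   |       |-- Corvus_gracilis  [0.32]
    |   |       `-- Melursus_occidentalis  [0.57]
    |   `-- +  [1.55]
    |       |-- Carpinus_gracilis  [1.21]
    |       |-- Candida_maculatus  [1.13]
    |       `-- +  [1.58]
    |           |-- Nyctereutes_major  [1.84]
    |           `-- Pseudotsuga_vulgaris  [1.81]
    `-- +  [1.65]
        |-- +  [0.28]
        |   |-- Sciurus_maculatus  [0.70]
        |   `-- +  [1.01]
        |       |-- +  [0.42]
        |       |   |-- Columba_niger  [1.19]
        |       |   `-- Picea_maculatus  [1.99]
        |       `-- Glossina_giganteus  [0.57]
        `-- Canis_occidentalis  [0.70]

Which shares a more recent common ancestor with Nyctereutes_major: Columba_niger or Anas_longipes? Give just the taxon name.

The MRCA of Nyctereutes_major and Columba_niger subtends (((Macaca_longipes,(Corvus_gracilis,Melursus_occidentalis)),(Carpinus_gracilis,Candida_maculatus,(Nyctereutes_major,Pseudotsuga_vulgaris))),((Sciurus_maculatus,((Columba_niger,Picea_maculatus),Glossina_giganteus)),Canis_occidentalis)) (12 taxa).
The MRCA of Nyctereutes_major and Anas_longipes is the root, subtending the entire tree (19 taxa).
The first is nested inside the second, so Nyctereutes_major shares a more recent common ancestor with Columba_niger.

Columba_niger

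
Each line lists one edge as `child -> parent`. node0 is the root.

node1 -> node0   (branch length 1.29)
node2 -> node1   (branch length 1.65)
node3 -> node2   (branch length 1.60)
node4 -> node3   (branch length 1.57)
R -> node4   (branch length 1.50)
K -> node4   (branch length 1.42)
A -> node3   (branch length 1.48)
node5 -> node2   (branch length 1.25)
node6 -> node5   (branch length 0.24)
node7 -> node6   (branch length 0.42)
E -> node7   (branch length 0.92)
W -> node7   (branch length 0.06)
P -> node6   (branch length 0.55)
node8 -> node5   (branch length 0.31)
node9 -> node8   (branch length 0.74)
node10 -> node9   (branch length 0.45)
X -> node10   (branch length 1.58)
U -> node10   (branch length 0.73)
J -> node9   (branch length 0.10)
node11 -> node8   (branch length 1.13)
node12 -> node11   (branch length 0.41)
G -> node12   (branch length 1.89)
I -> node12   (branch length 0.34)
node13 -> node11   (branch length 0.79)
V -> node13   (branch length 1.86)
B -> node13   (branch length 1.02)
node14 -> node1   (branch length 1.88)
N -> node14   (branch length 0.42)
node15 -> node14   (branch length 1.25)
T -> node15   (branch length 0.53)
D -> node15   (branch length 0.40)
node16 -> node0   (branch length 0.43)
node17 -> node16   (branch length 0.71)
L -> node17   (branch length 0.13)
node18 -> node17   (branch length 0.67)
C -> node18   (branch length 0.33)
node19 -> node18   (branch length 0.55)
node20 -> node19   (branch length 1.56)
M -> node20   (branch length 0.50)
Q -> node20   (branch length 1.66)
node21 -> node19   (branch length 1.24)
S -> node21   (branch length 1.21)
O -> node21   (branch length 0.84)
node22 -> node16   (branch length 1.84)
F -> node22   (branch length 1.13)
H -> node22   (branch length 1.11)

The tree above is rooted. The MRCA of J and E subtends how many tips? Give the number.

The MRCA of J and E is the node subtending (((E,W),P),(((X,U),J),((G,I),(V,B)))).
That clade contains 10 terminal taxa: B, E, G, I, J, P, U, V, W, X.

10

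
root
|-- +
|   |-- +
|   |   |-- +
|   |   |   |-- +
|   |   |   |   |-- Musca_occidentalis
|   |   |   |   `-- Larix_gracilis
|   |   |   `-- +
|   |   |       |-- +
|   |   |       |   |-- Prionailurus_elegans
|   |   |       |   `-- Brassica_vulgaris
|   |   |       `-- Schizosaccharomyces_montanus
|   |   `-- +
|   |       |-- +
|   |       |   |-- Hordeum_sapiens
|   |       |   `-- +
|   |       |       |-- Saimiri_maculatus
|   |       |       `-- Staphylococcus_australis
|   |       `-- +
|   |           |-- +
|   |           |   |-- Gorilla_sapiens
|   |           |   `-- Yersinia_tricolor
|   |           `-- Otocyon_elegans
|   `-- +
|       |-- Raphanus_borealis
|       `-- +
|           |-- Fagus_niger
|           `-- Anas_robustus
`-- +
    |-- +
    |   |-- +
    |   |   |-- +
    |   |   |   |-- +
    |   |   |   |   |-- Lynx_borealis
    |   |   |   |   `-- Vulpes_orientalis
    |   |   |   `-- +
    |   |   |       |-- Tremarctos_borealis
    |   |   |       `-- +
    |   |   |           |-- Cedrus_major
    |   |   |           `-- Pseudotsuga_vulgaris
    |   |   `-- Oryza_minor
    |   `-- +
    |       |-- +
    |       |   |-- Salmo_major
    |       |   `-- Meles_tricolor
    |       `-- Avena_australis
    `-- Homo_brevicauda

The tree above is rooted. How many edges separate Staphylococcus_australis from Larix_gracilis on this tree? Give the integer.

The MRCA of Staphylococcus_australis and Larix_gracilis is the node subtending (((Musca_occidentalis,Larix_gracilis),((Prionailurus_elegans,Brassica_vulgaris),Schizosaccharomyces_montanus)),((Hordeum_sapiens,(Saimiri_maculatus,Staphylococcus_australis)),((Gorilla_sapiens,Yersinia_tricolor),Otocyon_elegans))).
From Staphylococcus_australis up to that node: 4 branches. From Larix_gracilis up to the same node: 3 branches. Total: 4 + 3 = 7.

7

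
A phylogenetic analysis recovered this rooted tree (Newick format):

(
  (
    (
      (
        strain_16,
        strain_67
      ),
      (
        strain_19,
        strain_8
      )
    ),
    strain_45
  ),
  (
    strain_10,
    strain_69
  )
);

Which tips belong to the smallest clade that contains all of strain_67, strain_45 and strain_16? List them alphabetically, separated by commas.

strain_16, strain_19, strain_45, strain_67, strain_8

Tracing strain_67: it sits inside (strain_16,strain_67).
Tracing strain_45: it sits inside (((strain_16,strain_67),(strain_19,strain_8)),strain_45).
Tracing strain_16: it sits inside (strain_16,strain_67).
The smallest clade enclosing all 3 is (((strain_16,strain_67),(strain_19,strain_8)),strain_45); the answer is its 5 terminal taxa in alphabetical order.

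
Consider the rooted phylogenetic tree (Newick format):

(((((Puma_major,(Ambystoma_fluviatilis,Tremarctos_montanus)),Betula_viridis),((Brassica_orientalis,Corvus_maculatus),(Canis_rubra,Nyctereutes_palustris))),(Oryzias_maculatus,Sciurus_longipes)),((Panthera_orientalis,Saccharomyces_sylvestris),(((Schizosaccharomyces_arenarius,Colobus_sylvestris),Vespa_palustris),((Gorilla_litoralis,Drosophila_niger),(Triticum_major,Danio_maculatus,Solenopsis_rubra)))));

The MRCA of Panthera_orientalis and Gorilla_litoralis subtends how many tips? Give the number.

The MRCA of Panthera_orientalis and Gorilla_litoralis is the node subtending ((Panthera_orientalis,Saccharomyces_sylvestris),(((Schizosaccharomyces_arenarius,Colobus_sylvestris),Vespa_palustris),((Gorilla_litoralis,Drosophila_niger),(Triticum_major,Danio_maculatus,Solenopsis_rubra)))).
That clade contains 10 terminal taxa: Colobus_sylvestris, Danio_maculatus, Drosophila_niger, Gorilla_litoralis, Panthera_orientalis, Saccharomyces_sylvestris, Schizosaccharomyces_arenarius, Solenopsis_rubra, Triticum_major, Vespa_palustris.

10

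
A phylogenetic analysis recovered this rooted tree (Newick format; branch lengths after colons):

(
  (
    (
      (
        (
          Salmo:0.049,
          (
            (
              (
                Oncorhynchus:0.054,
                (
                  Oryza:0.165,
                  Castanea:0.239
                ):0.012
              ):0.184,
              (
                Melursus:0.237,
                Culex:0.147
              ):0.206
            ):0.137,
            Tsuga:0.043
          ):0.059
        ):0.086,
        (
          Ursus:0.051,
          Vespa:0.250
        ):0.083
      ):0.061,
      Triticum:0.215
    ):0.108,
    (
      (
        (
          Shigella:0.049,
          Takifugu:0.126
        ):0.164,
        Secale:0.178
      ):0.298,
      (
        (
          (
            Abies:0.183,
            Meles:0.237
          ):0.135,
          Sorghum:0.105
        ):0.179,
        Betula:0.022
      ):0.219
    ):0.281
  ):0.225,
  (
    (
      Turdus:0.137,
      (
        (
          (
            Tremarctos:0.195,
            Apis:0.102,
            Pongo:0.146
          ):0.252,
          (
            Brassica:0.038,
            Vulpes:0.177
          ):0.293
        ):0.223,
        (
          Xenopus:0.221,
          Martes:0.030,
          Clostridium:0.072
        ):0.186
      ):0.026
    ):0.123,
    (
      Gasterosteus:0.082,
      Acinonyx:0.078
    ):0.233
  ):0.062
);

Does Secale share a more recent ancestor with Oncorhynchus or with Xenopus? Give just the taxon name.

Oncorhynchus

The MRCA of Secale and Oncorhynchus subtends ((((Salmo,(((Oncorhynchus,(Oryza,Castanea)),(Melursus,Culex)),Tsuga)),(Ursus,Vespa)),Triticum),(((Shigella,Takifugu),Secale),(((Abies,Meles),Sorghum),Betula))) (17 taxa).
The MRCA of Secale and Xenopus is the root, subtending the entire tree (28 taxa).
The first is nested inside the second, so Secale shares a more recent common ancestor with Oncorhynchus.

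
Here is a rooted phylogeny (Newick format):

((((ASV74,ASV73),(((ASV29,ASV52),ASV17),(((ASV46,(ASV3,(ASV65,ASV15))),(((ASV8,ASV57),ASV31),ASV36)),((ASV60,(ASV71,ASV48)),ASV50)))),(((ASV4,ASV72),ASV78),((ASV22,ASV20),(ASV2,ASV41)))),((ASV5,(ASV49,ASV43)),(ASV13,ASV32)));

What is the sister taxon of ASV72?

ASV72 attaches to the tree at the node subtending (ASV4,ASV72).
The other lineage descending from that same node — the sister group — is the single tip ASV4.

ASV4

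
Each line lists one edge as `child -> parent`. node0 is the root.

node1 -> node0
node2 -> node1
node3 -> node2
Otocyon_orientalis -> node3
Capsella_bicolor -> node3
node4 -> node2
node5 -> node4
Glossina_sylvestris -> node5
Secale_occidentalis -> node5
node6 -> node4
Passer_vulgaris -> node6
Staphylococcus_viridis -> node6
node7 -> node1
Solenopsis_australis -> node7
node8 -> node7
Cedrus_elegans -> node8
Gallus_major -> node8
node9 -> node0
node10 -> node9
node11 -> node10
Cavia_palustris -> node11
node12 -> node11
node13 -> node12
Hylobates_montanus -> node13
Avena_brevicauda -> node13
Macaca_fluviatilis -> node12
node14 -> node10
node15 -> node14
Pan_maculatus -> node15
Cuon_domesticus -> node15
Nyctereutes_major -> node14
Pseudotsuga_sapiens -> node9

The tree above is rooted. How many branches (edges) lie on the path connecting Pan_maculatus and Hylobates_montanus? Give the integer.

7

The MRCA of Pan_maculatus and Hylobates_montanus is the node subtending ((Cavia_palustris,((Hylobates_montanus,Avena_brevicauda),Macaca_fluviatilis)),((Pan_maculatus,Cuon_domesticus),Nyctereutes_major)).
From Pan_maculatus up to that node: 3 branches. From Hylobates_montanus up to the same node: 4 branches. Total: 3 + 4 = 7.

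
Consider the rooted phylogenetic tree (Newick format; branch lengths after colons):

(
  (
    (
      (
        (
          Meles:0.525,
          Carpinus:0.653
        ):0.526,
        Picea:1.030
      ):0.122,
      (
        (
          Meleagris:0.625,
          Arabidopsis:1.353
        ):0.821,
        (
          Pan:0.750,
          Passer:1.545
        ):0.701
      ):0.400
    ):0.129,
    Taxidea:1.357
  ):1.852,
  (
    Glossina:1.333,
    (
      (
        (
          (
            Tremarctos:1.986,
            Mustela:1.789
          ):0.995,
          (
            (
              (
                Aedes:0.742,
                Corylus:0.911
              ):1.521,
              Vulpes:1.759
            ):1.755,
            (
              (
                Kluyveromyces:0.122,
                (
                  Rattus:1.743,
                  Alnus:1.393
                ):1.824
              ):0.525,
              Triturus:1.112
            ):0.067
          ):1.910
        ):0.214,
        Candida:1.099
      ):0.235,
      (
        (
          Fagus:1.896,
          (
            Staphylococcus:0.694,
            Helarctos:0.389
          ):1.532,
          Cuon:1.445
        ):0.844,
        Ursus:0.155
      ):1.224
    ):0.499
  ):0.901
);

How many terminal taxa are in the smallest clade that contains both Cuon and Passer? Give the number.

The MRCA of Cuon and Passer is the root, so the clade is the entire tree.
That clade contains 24 terminal taxa: Aedes, Alnus, Arabidopsis, Candida, Carpinus, Corylus, Cuon, Fagus, Glossina, Helarctos, Kluyveromyces, Meleagris, Meles, Mustela, Pan, Passer, Picea, Rattus, Staphylococcus, Taxidea, Tremarctos, Triturus, Ursus, Vulpes.

24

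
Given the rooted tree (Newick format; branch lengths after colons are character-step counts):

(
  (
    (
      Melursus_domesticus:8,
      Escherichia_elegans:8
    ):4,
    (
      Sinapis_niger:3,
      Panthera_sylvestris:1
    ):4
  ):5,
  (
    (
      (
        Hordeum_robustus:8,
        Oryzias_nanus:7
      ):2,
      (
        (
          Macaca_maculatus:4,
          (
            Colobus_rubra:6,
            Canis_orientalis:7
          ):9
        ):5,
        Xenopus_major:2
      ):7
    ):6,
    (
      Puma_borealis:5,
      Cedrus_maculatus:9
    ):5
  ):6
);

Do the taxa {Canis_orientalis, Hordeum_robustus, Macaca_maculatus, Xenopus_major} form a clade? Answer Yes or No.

No

The MRCA of the listed taxa subtends ((Hordeum_robustus,Oryzias_nanus),((Macaca_maculatus,(Colobus_rubra,Canis_orientalis)),Xenopus_major)).
That clade also contains Colobus_rubra, Oryzias_nanus, which are not in the proposed group, so the group is not monophyletic.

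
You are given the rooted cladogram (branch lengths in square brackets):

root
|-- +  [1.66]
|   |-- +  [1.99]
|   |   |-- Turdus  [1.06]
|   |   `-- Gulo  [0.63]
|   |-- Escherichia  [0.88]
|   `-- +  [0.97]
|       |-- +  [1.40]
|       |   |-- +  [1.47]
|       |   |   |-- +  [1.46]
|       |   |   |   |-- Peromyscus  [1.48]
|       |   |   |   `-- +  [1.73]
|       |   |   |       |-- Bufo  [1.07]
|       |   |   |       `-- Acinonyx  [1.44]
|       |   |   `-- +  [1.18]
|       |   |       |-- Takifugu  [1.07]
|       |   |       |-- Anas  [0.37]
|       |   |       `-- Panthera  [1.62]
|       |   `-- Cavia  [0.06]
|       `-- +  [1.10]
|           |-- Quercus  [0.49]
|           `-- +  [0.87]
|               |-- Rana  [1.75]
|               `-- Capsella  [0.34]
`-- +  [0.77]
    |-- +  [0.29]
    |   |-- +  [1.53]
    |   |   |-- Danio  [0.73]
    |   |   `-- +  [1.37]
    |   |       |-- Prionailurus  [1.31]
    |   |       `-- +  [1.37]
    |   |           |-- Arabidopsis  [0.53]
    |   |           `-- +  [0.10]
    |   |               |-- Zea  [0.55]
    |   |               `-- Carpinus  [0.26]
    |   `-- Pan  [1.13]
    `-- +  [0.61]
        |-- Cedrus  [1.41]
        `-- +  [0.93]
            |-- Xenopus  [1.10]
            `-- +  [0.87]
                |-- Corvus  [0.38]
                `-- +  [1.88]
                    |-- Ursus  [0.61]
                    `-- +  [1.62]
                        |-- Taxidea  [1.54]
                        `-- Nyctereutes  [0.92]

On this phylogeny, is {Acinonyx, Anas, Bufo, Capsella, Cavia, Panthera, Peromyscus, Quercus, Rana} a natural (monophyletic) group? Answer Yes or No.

No

The MRCA of the listed taxa subtends ((((Peromyscus,(Bufo,Acinonyx)),(Takifugu,Anas,Panthera)),Cavia),(Quercus,(Rana,Capsella))).
That clade also contains Takifugu, which is not in the proposed group, so the group is not monophyletic.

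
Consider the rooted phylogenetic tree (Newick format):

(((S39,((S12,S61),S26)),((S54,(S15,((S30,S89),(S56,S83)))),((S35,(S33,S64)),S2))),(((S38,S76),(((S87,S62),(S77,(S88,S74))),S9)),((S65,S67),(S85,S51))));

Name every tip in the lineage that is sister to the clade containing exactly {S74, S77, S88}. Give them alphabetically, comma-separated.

S62, S87

The clade containing exactly {S74, S77, S88} attaches to the tree at the node subtending ((S87,S62),(S77,(S88,S74))).
The other lineage descending from that same node — the sister group — is (S87,S62); its 2 tips in alphabetical order are the answer.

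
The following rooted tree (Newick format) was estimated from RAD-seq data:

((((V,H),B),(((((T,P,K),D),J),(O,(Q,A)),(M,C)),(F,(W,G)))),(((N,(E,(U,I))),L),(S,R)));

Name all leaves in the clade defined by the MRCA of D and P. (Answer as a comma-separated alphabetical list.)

D, K, P, T

Tracing D: it sits inside ((T,P,K),D).
Tracing P: it sits inside (T,P,K).
The smallest clade enclosing both is ((T,P,K),D); the answer is its 4 terminal taxa in alphabetical order.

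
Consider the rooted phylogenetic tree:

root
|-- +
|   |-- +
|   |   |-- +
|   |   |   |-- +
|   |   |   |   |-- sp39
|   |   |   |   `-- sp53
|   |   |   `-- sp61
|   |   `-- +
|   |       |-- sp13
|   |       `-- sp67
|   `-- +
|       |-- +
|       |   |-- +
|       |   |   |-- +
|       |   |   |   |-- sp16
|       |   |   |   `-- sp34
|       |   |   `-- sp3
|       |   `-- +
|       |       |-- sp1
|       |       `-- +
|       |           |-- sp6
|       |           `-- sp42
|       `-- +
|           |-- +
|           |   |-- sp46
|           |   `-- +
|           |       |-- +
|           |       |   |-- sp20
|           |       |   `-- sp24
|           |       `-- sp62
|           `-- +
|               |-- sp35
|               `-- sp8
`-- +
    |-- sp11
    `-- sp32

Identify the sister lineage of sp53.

sp53 attaches to the tree at the node subtending (sp39,sp53).
The other lineage descending from that same node — the sister group — is the single tip sp39.

sp39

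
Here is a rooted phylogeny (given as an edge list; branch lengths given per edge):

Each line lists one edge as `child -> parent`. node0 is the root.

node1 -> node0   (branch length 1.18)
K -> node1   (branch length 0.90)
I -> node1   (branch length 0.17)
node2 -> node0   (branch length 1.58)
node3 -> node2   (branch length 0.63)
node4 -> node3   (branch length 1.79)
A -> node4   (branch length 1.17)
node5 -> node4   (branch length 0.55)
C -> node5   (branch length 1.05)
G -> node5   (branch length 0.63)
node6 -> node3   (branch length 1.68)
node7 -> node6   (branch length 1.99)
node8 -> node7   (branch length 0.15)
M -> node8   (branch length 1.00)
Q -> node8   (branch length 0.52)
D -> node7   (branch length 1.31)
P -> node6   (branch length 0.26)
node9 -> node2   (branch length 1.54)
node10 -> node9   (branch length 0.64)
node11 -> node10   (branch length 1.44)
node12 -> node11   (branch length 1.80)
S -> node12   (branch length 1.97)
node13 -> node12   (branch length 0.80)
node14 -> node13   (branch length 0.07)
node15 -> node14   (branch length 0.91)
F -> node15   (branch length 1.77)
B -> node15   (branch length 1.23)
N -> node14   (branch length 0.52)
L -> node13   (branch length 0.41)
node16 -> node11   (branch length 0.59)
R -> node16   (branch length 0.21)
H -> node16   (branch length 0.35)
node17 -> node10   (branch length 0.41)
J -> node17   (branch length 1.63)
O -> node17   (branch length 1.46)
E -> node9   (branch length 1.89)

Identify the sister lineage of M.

Q

M attaches to the tree at the node subtending (M,Q).
The other lineage descending from that same node — the sister group — is the single tip Q.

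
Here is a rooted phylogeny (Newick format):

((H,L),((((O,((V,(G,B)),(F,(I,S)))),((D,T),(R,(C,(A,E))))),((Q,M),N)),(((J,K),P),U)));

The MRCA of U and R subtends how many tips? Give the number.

20

The MRCA of U and R is the node subtending ((((O,((V,(G,B)),(F,(I,S)))),((D,T),(R,(C,(A,E))))),((Q,M),N)),(((J,K),P),U)).
That clade contains 20 terminal taxa: A, B, C, D, E, F, G, I, J, K, M, N, O, P, Q, R, S, T, U, V.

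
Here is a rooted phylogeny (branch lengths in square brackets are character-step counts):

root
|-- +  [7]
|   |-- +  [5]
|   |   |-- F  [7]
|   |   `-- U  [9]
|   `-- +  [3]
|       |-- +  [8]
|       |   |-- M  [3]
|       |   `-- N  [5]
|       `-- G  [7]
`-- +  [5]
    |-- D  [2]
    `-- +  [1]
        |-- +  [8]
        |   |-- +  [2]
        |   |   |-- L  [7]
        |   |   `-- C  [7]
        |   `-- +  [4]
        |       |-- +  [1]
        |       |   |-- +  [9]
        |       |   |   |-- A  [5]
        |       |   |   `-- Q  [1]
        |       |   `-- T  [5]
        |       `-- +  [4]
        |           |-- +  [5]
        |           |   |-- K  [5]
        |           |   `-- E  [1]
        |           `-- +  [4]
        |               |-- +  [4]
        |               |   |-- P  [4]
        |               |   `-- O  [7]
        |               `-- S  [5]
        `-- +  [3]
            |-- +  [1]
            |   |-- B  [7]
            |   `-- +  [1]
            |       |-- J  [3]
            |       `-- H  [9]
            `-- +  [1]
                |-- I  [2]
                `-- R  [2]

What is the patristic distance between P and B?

39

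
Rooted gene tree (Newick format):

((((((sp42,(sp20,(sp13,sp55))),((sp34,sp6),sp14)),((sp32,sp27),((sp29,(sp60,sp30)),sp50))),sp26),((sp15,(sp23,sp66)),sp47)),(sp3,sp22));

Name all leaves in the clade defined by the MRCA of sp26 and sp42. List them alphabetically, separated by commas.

sp13, sp14, sp20, sp26, sp27, sp29, sp30, sp32, sp34, sp42, sp50, sp55, sp6, sp60

Tracing sp26: it sits inside ((((sp42,(sp20,(sp13,sp55))),((sp34,sp6),sp14)),((sp32,sp27),((sp29,(sp60,sp30)),sp50))),sp26).
Tracing sp42: it sits inside (sp42,(sp20,(sp13,sp55))).
The smallest clade enclosing both is ((((sp42,(sp20,(sp13,sp55))),((sp34,sp6),sp14)),((sp32,sp27),((sp29,(sp60,sp30)),sp50))),sp26); the answer is its 14 terminal taxa in alphabetical order.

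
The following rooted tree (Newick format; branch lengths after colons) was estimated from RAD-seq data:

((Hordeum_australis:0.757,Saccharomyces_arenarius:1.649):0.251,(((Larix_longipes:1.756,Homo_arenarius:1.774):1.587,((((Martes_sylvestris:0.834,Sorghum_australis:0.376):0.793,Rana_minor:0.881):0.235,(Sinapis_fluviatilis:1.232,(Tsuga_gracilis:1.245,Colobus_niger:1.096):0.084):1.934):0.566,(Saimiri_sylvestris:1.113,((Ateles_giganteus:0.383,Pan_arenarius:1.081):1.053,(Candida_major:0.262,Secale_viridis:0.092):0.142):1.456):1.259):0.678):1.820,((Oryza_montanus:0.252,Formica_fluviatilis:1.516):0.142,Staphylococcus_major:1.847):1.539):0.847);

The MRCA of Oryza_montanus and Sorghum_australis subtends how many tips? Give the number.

16

The MRCA of Oryza_montanus and Sorghum_australis is the node subtending (((Larix_longipes,Homo_arenarius),((((Martes_sylvestris,Sorghum_australis),Rana_minor),(Sinapis_fluviatilis,(Tsuga_gracilis,Colobus_niger))),(Saimiri_sylvestris,((Ateles_giganteus,Pan_arenarius),(Candida_major,Secale_viridis))))),((Oryza_montanus,Formica_fluviatilis),Staphylococcus_major)).
That clade contains 16 terminal taxa: Ateles_giganteus, Candida_major, Colobus_niger, Formica_fluviatilis, Homo_arenarius, Larix_longipes, Martes_sylvestris, Oryza_montanus, Pan_arenarius, Rana_minor, Saimiri_sylvestris, Secale_viridis, Sinapis_fluviatilis, Sorghum_australis, Staphylococcus_major, Tsuga_gracilis.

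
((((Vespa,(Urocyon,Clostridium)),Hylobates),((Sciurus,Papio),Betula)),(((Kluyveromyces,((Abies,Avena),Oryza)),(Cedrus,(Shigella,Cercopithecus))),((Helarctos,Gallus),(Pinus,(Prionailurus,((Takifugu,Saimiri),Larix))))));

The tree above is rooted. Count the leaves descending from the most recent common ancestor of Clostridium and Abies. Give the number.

21

The MRCA of Clostridium and Abies is the root, so the clade is the entire tree.
That clade contains 21 terminal taxa: Abies, Avena, Betula, Cedrus, Cercopithecus, Clostridium, Gallus, Helarctos, Hylobates, Kluyveromyces, Larix, Oryza, Papio, Pinus, Prionailurus, Saimiri, Sciurus, Shigella, Takifugu, Urocyon, Vespa.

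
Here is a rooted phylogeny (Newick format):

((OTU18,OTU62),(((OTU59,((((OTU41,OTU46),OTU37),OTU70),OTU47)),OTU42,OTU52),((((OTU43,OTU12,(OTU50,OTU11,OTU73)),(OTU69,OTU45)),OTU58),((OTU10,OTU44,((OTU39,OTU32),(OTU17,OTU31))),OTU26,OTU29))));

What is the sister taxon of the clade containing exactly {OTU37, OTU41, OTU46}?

OTU70

The clade containing exactly {OTU37, OTU41, OTU46} attaches to the tree at the node subtending (((OTU41,OTU46),OTU37),OTU70).
The other lineage descending from that same node — the sister group — is the single tip OTU70.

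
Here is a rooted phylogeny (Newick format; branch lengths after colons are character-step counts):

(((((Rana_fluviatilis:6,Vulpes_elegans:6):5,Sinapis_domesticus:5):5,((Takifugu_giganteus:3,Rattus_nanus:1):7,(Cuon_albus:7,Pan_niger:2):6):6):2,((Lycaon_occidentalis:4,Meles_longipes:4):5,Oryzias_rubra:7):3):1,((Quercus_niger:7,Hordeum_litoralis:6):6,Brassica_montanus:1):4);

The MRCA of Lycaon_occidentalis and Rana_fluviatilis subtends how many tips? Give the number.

The MRCA of Lycaon_occidentalis and Rana_fluviatilis is the node subtending ((((Rana_fluviatilis,Vulpes_elegans),Sinapis_domesticus),((Takifugu_giganteus,Rattus_nanus),(Cuon_albus,Pan_niger))),((Lycaon_occidentalis,Meles_longipes),Oryzias_rubra)).
That clade contains 10 terminal taxa: Cuon_albus, Lycaon_occidentalis, Meles_longipes, Oryzias_rubra, Pan_niger, Rana_fluviatilis, Rattus_nanus, Sinapis_domesticus, Takifugu_giganteus, Vulpes_elegans.

10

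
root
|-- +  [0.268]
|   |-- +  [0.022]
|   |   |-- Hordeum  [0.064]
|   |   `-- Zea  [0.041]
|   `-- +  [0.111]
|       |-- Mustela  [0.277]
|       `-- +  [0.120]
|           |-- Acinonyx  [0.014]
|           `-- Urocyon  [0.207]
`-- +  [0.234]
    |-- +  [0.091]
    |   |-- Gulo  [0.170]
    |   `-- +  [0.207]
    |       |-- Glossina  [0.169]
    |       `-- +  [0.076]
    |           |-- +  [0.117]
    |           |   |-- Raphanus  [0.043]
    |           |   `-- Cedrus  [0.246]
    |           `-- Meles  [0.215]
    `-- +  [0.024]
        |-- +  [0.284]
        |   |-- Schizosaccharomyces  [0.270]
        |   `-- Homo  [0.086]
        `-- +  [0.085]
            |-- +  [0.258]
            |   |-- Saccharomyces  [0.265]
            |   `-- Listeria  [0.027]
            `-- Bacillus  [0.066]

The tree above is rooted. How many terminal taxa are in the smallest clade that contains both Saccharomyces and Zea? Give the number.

15

The MRCA of Saccharomyces and Zea is the root, so the clade is the entire tree.
That clade contains 15 terminal taxa: Acinonyx, Bacillus, Cedrus, Glossina, Gulo, Homo, Hordeum, Listeria, Meles, Mustela, Raphanus, Saccharomyces, Schizosaccharomyces, Urocyon, Zea.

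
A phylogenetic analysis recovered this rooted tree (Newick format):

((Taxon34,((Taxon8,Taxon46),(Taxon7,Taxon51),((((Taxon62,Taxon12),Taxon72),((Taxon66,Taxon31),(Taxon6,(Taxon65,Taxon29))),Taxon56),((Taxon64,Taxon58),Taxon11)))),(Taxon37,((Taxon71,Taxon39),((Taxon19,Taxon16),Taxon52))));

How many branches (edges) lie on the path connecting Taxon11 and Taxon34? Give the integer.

The MRCA of Taxon11 and Taxon34 is the node subtending (Taxon34,((Taxon8,Taxon46),(Taxon7,Taxon51),((((Taxon62,Taxon12),Taxon72),((Taxon66,Taxon31),(Taxon6,(Taxon65,Taxon29))),Taxon56),((Taxon64,Taxon58),Taxon11)))).
From Taxon11 up to that node: 4 branches. From Taxon34 up to the same node: 1 branch. Total: 4 + 1 = 5.

5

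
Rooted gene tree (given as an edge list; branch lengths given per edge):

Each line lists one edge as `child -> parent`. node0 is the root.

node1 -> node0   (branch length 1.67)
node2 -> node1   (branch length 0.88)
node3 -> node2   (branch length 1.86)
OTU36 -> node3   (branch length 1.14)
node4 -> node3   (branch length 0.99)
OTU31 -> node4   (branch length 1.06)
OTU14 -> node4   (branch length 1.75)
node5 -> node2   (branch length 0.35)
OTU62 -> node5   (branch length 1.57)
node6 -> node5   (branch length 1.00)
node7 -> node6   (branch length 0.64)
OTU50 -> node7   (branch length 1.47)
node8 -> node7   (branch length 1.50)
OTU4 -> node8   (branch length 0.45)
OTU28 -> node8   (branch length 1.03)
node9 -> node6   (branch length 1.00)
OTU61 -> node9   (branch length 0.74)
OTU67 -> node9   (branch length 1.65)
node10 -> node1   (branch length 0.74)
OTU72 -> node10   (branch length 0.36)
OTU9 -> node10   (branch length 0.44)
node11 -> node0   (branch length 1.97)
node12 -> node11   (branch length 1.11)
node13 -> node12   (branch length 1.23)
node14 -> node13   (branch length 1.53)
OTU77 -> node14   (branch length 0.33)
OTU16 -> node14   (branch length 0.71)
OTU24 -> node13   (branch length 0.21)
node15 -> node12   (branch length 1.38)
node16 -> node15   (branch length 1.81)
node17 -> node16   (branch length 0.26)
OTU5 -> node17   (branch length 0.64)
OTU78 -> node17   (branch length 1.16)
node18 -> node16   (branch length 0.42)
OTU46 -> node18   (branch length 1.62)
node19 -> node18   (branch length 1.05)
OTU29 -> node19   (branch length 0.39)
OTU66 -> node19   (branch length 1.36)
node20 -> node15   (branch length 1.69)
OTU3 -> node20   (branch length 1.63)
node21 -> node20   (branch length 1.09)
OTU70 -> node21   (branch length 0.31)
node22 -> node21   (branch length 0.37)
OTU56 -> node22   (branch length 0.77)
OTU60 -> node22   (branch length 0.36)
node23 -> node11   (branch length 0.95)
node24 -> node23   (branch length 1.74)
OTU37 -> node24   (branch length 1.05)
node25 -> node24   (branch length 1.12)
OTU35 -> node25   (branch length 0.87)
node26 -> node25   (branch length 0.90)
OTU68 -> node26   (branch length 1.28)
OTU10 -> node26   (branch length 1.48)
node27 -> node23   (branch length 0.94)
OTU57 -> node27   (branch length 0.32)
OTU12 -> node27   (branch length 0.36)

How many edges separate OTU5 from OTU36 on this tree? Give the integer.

10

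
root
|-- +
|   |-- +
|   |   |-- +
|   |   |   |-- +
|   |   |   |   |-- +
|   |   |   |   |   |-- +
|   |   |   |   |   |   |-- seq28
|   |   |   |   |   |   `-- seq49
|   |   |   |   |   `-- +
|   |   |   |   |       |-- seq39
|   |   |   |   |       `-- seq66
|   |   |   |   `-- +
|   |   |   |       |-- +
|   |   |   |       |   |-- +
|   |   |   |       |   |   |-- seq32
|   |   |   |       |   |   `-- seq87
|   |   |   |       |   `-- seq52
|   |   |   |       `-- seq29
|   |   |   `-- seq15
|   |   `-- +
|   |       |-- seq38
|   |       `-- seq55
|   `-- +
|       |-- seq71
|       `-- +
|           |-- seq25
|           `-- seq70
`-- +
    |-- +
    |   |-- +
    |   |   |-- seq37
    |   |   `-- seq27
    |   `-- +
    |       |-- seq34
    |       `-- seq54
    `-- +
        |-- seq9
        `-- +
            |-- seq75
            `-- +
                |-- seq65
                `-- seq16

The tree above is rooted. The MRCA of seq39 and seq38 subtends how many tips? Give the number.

11

The MRCA of seq39 and seq38 is the node subtending (((((seq28,seq49),(seq39,seq66)),(((seq32,seq87),seq52),seq29)),seq15),(seq38,seq55)).
That clade contains 11 terminal taxa: seq15, seq28, seq29, seq32, seq38, seq39, seq49, seq52, seq55, seq66, seq87.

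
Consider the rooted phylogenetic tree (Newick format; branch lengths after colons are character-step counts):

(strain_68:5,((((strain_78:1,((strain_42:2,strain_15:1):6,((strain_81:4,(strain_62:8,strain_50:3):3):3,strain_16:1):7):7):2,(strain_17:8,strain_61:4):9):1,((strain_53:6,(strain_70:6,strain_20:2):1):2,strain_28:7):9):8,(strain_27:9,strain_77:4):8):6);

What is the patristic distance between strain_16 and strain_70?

36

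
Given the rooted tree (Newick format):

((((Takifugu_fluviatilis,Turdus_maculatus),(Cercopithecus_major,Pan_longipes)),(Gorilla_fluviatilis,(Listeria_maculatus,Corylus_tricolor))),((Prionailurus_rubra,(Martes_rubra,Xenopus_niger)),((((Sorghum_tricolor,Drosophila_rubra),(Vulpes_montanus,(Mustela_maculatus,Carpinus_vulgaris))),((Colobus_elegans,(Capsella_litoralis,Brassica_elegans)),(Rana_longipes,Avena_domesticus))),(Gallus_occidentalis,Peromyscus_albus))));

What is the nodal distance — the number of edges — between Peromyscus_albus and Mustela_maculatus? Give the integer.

The MRCA of Peromyscus_albus and Mustela_maculatus is the node subtending ((((Sorghum_tricolor,Drosophila_rubra),(Vulpes_montanus,(Mustela_maculatus,Carpinus_vulgaris))),((Colobus_elegans,(Capsella_litoralis,Brassica_elegans)),(Rana_longipes,Avena_domesticus))),(Gallus_occidentalis,Peromyscus_albus)).
From Peromyscus_albus up to that node: 2 branches. From Mustela_maculatus up to the same node: 5 branches. Total: 2 + 5 = 7.

7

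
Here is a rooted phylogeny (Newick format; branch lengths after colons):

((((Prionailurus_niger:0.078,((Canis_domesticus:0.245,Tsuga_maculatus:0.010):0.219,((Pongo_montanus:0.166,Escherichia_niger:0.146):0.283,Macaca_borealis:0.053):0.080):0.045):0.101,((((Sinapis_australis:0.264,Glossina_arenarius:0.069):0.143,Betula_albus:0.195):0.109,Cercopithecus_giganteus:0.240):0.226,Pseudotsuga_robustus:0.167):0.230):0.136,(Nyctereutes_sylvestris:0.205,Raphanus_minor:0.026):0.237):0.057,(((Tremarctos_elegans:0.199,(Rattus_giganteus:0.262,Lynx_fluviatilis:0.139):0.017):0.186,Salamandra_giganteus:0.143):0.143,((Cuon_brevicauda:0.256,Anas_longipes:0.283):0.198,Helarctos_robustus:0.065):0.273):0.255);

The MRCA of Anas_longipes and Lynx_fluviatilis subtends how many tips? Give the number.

The MRCA of Anas_longipes and Lynx_fluviatilis is the node subtending (((Tremarctos_elegans,(Rattus_giganteus,Lynx_fluviatilis)),Salamandra_giganteus),((Cuon_brevicauda,Anas_longipes),Helarctos_robustus)).
That clade contains 7 terminal taxa: Anas_longipes, Cuon_brevicauda, Helarctos_robustus, Lynx_fluviatilis, Rattus_giganteus, Salamandra_giganteus, Tremarctos_elegans.

7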